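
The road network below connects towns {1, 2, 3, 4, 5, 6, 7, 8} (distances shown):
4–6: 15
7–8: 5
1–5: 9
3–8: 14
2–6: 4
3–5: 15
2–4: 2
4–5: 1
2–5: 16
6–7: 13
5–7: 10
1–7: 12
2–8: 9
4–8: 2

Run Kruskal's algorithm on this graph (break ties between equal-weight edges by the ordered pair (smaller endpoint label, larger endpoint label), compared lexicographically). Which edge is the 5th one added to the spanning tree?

7-8

Kruskal: consider edges lightest-first.
4–5 (1): add — endpoints in different components.
2–4 (2): add — endpoints in different components.
4–8 (2): add — endpoints in different components.
2–6 (4): add — endpoints in different components.
7–8 (5): add — endpoints in different components.
1–5 (9): add — endpoints in different components.
2–8 (9): skip — 2 and 8 already connected.
5–7 (10): skip — 5 and 7 already connected.
1–7 (12): skip — 1 and 7 already connected.
6–7 (13): skip — 6 and 7 already connected.
3–8 (14): add — endpoints in different components.
The 5th edge added is 7–8.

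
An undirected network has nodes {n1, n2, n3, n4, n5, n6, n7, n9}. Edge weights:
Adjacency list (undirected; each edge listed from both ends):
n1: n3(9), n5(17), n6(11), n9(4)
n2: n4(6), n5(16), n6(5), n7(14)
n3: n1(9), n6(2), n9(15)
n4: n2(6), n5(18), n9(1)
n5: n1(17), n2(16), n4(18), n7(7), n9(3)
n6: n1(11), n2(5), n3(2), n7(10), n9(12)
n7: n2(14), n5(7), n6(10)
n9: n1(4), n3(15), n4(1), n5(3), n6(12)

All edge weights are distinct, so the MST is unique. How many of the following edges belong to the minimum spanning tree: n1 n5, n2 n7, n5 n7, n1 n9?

2

Sort edges by weight, then run Kruskal:
n4 n9 (1): add — endpoints in different components.
n3 n6 (2): add — endpoints in different components.
n5 n9 (3): add — endpoints in different components.
n1 n9 (4): add — endpoints in different components.
n2 n6 (5): add — endpoints in different components.
n2 n4 (6): add — endpoints in different components.
n5 n7 (7): add — endpoints in different components.
MST edge set: {n4 n9, n3 n6, n5 n9, n1 n9, n2 n6, n2 n4, n5 n7}.
Of the listed edges, {n5 n7, n1 n9} are in the MST → 2.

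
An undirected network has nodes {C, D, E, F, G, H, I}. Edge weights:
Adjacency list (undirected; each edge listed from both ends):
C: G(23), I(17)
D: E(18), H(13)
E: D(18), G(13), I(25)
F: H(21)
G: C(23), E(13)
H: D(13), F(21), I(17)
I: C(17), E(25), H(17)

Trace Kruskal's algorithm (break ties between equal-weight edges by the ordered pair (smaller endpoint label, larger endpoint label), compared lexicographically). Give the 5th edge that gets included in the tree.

Sort edges by weight, then run Kruskal:
D–H (13): add — endpoints in different components.
E–G (13): add — endpoints in different components.
C–I (17): add — endpoints in different components.
H–I (17): add — endpoints in different components.
D–E (18): add — endpoints in different components.
F–H (21): add — endpoints in different components.
The 5th edge added is D–E.

D-E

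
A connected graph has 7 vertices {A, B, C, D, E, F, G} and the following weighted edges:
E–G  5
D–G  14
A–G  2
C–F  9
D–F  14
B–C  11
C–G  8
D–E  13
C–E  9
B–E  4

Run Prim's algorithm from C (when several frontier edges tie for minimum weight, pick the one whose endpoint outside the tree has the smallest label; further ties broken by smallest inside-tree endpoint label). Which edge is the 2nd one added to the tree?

A-G

Prim's algorithm from C:
Step 1: cheapest edge leaving the tree is C–G (8); add G.
Step 2: cheapest edge leaving the tree is A–G (2); add A.
Step 3: cheapest edge leaving the tree is E–G (5); add E.
Step 4: cheapest edge leaving the tree is B–E (4); add B.
Step 5: cheapest edge leaving the tree is C–F (9); add F.
Step 6: cheapest edge leaving the tree is D–E (13); add D.
The 2nd edge added is A–G.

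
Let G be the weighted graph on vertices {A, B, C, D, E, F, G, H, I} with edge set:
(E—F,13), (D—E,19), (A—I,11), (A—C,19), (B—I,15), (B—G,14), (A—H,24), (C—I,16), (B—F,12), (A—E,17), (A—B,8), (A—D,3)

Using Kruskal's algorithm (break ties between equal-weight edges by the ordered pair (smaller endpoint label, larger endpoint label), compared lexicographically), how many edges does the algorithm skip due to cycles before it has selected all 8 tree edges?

Kruskal: consider edges lightest-first.
A—D (3): add — endpoints in different components.
A—B (8): add — endpoints in different components.
A—I (11): add — endpoints in different components.
B—F (12): add — endpoints in different components.
E—F (13): add — endpoints in different components.
B—G (14): add — endpoints in different components.
B—I (15): skip — B and I already connected.
C—I (16): add — endpoints in different components.
A—E (17): skip — A and E already connected.
A—C (19): skip — A and C already connected.
D—E (19): skip — D and E already connected.
A—H (24): add — endpoints in different components.
Edges rejected before the tree was complete: 4.

4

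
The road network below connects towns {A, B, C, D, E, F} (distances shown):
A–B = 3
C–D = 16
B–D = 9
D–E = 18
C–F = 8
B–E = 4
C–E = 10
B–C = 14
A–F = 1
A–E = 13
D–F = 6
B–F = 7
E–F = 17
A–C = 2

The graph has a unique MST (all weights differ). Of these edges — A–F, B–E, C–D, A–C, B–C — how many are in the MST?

Kruskal: consider edges lightest-first.
A–F (1): add. Components now {A,F} {B} {C} {D} {E}
A–C (2): add. Components now {A,C,F} {B} {D} {E}
A–B (3): add. Components now {A,B,C,F} {D} {E}
B–E (4): add. Components now {A,B,C,E,F} {D}
D–F (6): add. Components now {A,B,C,D,E,F}
MST edge set: {A–F, A–C, A–B, B–E, D–F}.
Of the listed edges, {A–F, B–E, A–C} are in the MST → 3.

3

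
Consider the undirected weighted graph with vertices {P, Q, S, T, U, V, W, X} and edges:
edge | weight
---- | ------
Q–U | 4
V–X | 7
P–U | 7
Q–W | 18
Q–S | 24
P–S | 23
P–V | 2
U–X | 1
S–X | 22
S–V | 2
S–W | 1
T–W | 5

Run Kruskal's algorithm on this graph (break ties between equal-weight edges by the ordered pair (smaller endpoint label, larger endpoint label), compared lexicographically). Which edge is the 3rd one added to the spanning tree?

P-V

Kruskal's algorithm — process edges by increasing weight (ties by edge label):
S–W (1): add — endpoints in different components.
U–X (1): add — endpoints in different components.
P–V (2): add — endpoints in different components.
S–V (2): add — endpoints in different components.
Q–U (4): add — endpoints in different components.
T–W (5): add — endpoints in different components.
P–U (7): add — endpoints in different components.
The 3rd edge added is P–V.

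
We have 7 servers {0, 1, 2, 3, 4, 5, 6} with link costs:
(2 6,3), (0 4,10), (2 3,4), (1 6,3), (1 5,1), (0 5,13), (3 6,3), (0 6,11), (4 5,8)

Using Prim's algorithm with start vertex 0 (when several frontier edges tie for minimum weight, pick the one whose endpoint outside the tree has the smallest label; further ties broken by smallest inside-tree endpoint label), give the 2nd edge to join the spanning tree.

4-5

Prim's algorithm from 0:
Step 1: frontier [0 4 10, 0 6 11, 0 5 13] → take 0 4 (10); add 4.
Step 2: frontier [0 6 11, 0 5 13, 4 5 8] → take 4 5 (8); add 5.
Step 3: frontier [0 6 11, 1 5 1] → take 1 5 (1); add 1.
Step 4: frontier [0 6 11, 1 6 3] → take 1 6 (3); add 6.
Step 5: frontier [2 6 3, 3 6 3] → take 2 6 (3); add 2.
Step 6: frontier [2 3 4, 3 6 3] → take 3 6 (3); add 3.
The 2nd edge added is 4 5.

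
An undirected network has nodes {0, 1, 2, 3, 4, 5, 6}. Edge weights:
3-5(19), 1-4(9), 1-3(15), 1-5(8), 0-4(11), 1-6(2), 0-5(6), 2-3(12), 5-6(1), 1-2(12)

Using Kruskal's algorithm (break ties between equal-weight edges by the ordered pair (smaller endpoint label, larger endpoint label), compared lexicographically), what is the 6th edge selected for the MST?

2-3

Sort edges by weight, then run Kruskal:
5-6 (1): add — endpoints in different components.
1-6 (2): add — endpoints in different components.
0-5 (6): add — endpoints in different components.
1-5 (8): skip — 1 and 5 already connected.
1-4 (9): add — endpoints in different components.
0-4 (11): skip — 0 and 4 already connected.
1-2 (12): add — endpoints in different components.
2-3 (12): add — endpoints in different components.
The 6th edge added is 2-3.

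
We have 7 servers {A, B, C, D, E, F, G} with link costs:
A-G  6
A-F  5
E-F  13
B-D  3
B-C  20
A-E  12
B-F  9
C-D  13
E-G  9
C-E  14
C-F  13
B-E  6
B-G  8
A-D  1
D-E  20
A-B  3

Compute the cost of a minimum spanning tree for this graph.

34

Kruskal: consider edges lightest-first.
A-D (1): add — endpoints in different components.
A-B (3): add — endpoints in different components.
B-D (3): skip — B and D already connected.
A-F (5): add — endpoints in different components.
A-G (6): add — endpoints in different components.
B-E (6): add — endpoints in different components.
B-G (8): skip — B and G already connected.
B-F (9): skip — B and F already connected.
E-G (9): skip — E and G already connected.
A-E (12): skip — A and E already connected.
C-D (13): add — endpoints in different components.
MST edges: A-D, A-B, A-F, A-G, B-E, C-D; total weight 1+3+5+6+6+13 = 34.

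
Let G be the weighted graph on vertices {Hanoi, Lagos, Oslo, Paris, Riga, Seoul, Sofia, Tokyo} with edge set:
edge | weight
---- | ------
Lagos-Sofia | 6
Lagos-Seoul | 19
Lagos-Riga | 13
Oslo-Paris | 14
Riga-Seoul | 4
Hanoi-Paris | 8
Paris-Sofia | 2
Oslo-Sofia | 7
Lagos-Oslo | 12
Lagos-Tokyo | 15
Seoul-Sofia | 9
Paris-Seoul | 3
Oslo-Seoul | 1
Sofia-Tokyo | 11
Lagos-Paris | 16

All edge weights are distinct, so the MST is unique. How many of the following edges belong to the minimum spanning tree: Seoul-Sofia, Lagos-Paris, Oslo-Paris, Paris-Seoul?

Sort edges by weight, then run Kruskal:
Oslo-Seoul (1): add — endpoints in different components.
Paris-Sofia (2): add — endpoints in different components.
Paris-Seoul (3): add — endpoints in different components.
Riga-Seoul (4): add — endpoints in different components.
Lagos-Sofia (6): add — endpoints in different components.
Oslo-Sofia (7): skip — Oslo and Sofia already connected.
Hanoi-Paris (8): add — endpoints in different components.
Seoul-Sofia (9): skip — Sofia and Seoul already connected.
Sofia-Tokyo (11): add — endpoints in different components.
MST edge set: {Oslo-Seoul, Paris-Sofia, Paris-Seoul, Riga-Seoul, Lagos-Sofia, Hanoi-Paris, Sofia-Tokyo}.
Of the listed edges, {Paris-Seoul} are in the MST → 1.

1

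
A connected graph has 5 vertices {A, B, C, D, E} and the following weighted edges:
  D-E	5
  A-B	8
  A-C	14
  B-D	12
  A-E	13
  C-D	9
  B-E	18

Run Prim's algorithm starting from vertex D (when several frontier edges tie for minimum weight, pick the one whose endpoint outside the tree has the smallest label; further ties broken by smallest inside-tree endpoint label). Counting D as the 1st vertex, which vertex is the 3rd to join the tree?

Prim's algorithm from D:
Step 1: frontier [D-E 5, C-D 9, B-D 12] → take D-E (5); add E.
Step 2: frontier [C-D 9, B-D 12, A-E 13, B-E 18] → take C-D (9); add C.
Step 3: frontier [A-C 14, B-D 12, A-E 13, B-E 18] → take B-D (12); add B.
Step 4: frontier [A-B 8, A-C 14, A-E 13] → take A-B (8); add A.
Vertex order: D, E, C, B, A. The 3rd vertex is C.

C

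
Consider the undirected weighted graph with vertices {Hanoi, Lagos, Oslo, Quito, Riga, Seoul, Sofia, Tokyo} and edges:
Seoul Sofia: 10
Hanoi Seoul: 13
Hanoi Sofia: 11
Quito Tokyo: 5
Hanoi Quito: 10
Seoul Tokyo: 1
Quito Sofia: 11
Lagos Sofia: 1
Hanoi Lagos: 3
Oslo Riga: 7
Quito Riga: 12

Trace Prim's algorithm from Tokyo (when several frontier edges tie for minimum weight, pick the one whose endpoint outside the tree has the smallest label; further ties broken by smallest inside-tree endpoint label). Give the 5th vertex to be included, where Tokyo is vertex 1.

Grow the tree from Tokyo using Prim:
Step 1: cheapest edge leaving the tree is Seoul Tokyo (1); add Seoul.
Step 2: cheapest edge leaving the tree is Quito Tokyo (5); add Quito.
Step 3: cheapest edge leaving the tree is Hanoi Quito (10); add Hanoi.
Step 4: cheapest edge leaving the tree is Hanoi Lagos (3); add Lagos.
Step 5: cheapest edge leaving the tree is Lagos Sofia (1); add Sofia.
Step 6: cheapest edge leaving the tree is Quito Riga (12); add Riga.
Step 7: cheapest edge leaving the tree is Oslo Riga (7); add Oslo.
Vertex order: Tokyo, Seoul, Quito, Hanoi, Lagos, Sofia, Riga, Oslo. The 5th vertex is Lagos.

Lagos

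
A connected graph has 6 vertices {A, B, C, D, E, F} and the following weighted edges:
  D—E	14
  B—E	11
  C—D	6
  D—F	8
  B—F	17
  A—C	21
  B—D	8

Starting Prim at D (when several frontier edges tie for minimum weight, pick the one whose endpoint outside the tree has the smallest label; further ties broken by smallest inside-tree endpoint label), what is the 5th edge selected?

Prim, starting at D.
Step 1: cheapest edge leaving the tree is C—D (6); add C.
Step 2: cheapest edge leaving the tree is B—D (8); add B.
Step 3: cheapest edge leaving the tree is D—F (8); add F.
Step 4: cheapest edge leaving the tree is B—E (11); add E.
Step 5: cheapest edge leaving the tree is A—C (21); add A.
The 5th edge added is A—C.

A-C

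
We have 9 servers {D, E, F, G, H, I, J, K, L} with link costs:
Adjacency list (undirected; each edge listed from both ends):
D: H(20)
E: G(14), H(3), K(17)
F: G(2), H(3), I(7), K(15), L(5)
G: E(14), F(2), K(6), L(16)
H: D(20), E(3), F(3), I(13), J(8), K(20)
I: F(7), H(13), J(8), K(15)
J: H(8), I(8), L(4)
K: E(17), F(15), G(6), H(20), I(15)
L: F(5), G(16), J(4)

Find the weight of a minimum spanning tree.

Grow the tree from I using Prim:
Step 1: cheapest edge leaving the tree is F—I (7); add F.
Step 2: cheapest edge leaving the tree is F—G (2); add G.
Step 3: cheapest edge leaving the tree is F—H (3); add H.
Step 4: cheapest edge leaving the tree is E—H (3); add E.
Step 5: cheapest edge leaving the tree is F—L (5); add L.
Step 6: cheapest edge leaving the tree is J—L (4); add J.
Step 7: cheapest edge leaving the tree is G—K (6); add K.
Step 8: cheapest edge leaving the tree is D—H (20); add D.
MST edges: F—I, F—G, F—H, E—H, F—L, J—L, G—K, D—H; total weight 7+2+3+3+5+4+6+20 = 50.

50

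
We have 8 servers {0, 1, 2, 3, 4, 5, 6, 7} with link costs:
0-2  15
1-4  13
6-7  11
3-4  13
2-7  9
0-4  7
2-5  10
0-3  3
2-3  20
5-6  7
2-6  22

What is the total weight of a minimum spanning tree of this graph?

64

Kruskal: consider edges lightest-first.
0-3 (3): add — endpoints in different components.
0-4 (7): add — endpoints in different components.
5-6 (7): add — endpoints in different components.
2-7 (9): add — endpoints in different components.
2-5 (10): add — endpoints in different components.
6-7 (11): skip — 6 and 7 already connected.
1-4 (13): add — endpoints in different components.
3-4 (13): skip — 3 and 4 already connected.
0-2 (15): add — endpoints in different components.
MST edges: 0-3, 0-4, 5-6, 2-7, 2-5, 1-4, 0-2; total weight 3+7+7+9+10+13+15 = 64.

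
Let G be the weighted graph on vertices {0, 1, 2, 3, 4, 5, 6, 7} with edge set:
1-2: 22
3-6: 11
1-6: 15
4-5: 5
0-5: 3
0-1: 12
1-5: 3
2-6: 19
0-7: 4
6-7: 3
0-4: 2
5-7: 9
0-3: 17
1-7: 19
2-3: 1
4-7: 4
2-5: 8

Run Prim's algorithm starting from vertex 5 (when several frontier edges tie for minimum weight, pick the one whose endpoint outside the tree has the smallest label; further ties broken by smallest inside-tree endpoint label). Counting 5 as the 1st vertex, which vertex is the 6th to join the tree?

6

Grow the tree from 5 using Prim:
Step 1: cheapest edge leaving the tree is 0-5 (3); add 0.
Step 2: cheapest edge leaving the tree is 0-4 (2); add 4.
Step 3: cheapest edge leaving the tree is 1-5 (3); add 1.
Step 4: cheapest edge leaving the tree is 0-7 (4); add 7.
Step 5: cheapest edge leaving the tree is 6-7 (3); add 6.
Step 6: cheapest edge leaving the tree is 2-5 (8); add 2.
Step 7: cheapest edge leaving the tree is 2-3 (1); add 3.
Vertex order: 5, 0, 4, 1, 7, 6, 2, 3. The 6th vertex is 6.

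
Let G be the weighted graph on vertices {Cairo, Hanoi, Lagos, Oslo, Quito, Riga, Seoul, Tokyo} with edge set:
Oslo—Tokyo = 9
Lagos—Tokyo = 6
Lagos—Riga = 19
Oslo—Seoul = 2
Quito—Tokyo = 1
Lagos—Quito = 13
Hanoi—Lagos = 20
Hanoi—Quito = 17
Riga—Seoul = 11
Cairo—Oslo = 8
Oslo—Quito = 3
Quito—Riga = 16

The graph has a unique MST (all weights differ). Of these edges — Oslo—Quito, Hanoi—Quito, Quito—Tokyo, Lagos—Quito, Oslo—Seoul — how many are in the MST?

Sort edges by weight, then run Kruskal:
Quito—Tokyo (1): add — endpoints in different components.
Oslo—Seoul (2): add — endpoints in different components.
Oslo—Quito (3): add — endpoints in different components.
Lagos—Tokyo (6): add — endpoints in different components.
Cairo—Oslo (8): add — endpoints in different components.
Oslo—Tokyo (9): skip — Oslo and Tokyo already connected.
Riga—Seoul (11): add — endpoints in different components.
Lagos—Quito (13): skip — Quito and Lagos already connected.
Quito—Riga (16): skip — Quito and Riga already connected.
Hanoi—Quito (17): add — endpoints in different components.
MST edge set: {Quito—Tokyo, Oslo—Seoul, Oslo—Quito, Lagos—Tokyo, Cairo—Oslo, Riga—Seoul, Hanoi—Quito}.
Of the listed edges, {Oslo—Quito, Hanoi—Quito, Quito—Tokyo, Oslo—Seoul} are in the MST → 4.

4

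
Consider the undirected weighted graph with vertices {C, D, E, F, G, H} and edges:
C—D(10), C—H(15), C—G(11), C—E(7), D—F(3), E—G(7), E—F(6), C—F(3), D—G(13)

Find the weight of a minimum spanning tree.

Kruskal: consider edges lightest-first.
C—F (3): add. Components now {C,F} {D} {E} {G} {H}
D—F (3): add. Components now {C,D,F} {E} {G} {H}
E—F (6): add. Components now {C,D,E,F} {G} {H}
C—E (7): skip — C and E already connected.
E—G (7): add. Components now {C,D,E,F,G} {H}
C—D (10): skip — C and D already connected.
C—G (11): skip — C and G already connected.
D—G (13): skip — D and G already connected.
C—H (15): add. Components now {C,D,E,F,G,H}
MST edges: C—F, D—F, E—F, E—G, C—H; total weight 3+3+6+7+15 = 34.

34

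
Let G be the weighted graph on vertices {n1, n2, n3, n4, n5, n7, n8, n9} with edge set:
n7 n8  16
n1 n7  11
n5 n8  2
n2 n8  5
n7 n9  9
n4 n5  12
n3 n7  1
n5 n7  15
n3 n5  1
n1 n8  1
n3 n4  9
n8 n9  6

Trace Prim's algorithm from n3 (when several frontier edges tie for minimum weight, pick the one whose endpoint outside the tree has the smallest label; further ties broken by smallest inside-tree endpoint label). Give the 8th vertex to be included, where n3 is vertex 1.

Grow the tree from n3 using Prim:
Step 1: frontier [n3 n5 1, n3 n7 1, n3 n4 9] → take n3 n5 (1); add n5.
Step 2: frontier [n3 n7 1, n3 n4 9, n5 n8 2, n4 n5 12, n5 n7 15] → take n3 n7 (1); add n7.
Step 3: frontier [n3 n4 9, n5 n8 2, n4 n5 12, n7 n9 9, n1 n7 11, n7 n8 16] → take n5 n8 (2); add n8.
Step 4: frontier [n3 n4 9, n4 n5 12, n7 n9 9, n1 n7 11, n1 n8 1, n2 n8 5, n8 n9 6] → take n1 n8 (1); add n1.
Step 5: frontier [n3 n4 9, n4 n5 12, n7 n9 9, n2 n8 5, n8 n9 6] → take n2 n8 (5); add n2.
Step 6: frontier [n3 n4 9, n4 n5 12, n7 n9 9, n8 n9 6] → take n8 n9 (6); add n9.
Step 7: frontier [n3 n4 9, n4 n5 12] → take n3 n4 (9); add n4.
Vertex order: n3, n5, n7, n8, n1, n2, n9, n4. The 8th vertex is n4.

n4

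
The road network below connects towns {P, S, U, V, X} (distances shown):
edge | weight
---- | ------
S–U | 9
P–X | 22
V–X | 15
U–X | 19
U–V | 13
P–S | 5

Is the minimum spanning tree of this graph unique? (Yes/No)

Sort edges by weight, then run Kruskal:
P–S (5): add — endpoints in different components.
S–U (9): add — endpoints in different components.
U–V (13): add — endpoints in different components.
V–X (15): add — endpoints in different components.
Every non-tree edge has weight strictly greater than the heaviest edge on the tree path between its endpoints, so the MST is unique.

Yes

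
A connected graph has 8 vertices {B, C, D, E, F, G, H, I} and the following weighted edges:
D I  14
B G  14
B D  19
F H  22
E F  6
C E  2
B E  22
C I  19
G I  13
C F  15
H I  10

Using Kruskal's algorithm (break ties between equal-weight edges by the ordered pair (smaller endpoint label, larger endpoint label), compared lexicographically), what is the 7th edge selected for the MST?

C-I

Kruskal's algorithm — process edges by increasing weight (ties by edge label):
C E (2): add — endpoints in different components.
E F (6): add — endpoints in different components.
H I (10): add — endpoints in different components.
G I (13): add — endpoints in different components.
B G (14): add — endpoints in different components.
D I (14): add — endpoints in different components.
C F (15): skip — C and F already connected.
B D (19): skip — B and D already connected.
C I (19): add — endpoints in different components.
The 7th edge added is C I.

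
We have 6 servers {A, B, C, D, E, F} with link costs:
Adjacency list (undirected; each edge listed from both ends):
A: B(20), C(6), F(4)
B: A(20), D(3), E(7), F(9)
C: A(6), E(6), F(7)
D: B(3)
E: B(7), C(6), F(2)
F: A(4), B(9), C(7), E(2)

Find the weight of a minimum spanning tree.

Prim, starting at C.
Step 1: cheapest edge leaving the tree is A-C (6); add A.
Step 2: cheapest edge leaving the tree is A-F (4); add F.
Step 3: cheapest edge leaving the tree is E-F (2); add E.
Step 4: cheapest edge leaving the tree is B-E (7); add B.
Step 5: cheapest edge leaving the tree is B-D (3); add D.
MST edges: A-C, A-F, E-F, B-E, B-D; total weight 6+4+2+7+3 = 22.

22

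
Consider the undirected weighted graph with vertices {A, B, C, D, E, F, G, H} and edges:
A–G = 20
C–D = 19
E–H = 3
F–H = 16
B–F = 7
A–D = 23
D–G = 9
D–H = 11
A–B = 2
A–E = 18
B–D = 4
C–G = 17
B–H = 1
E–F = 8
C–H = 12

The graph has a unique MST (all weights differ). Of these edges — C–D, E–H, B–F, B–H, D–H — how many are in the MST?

Kruskal: consider edges lightest-first.
B–H (1): add — endpoints in different components.
A–B (2): add — endpoints in different components.
E–H (3): add — endpoints in different components.
B–D (4): add — endpoints in different components.
B–F (7): add — endpoints in different components.
E–F (8): skip — E and F already connected.
D–G (9): add — endpoints in different components.
D–H (11): skip — D and H already connected.
C–H (12): add — endpoints in different components.
MST edge set: {B–H, A–B, E–H, B–D, B–F, D–G, C–H}.
Of the listed edges, {E–H, B–F, B–H} are in the MST → 3.

3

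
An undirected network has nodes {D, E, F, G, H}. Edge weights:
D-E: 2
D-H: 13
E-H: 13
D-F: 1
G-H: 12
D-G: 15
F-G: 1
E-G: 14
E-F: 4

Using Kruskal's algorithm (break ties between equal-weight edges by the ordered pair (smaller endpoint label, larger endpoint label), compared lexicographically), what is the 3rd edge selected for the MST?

Kruskal: consider edges lightest-first.
D-F (1): add — endpoints in different components.
F-G (1): add — endpoints in different components.
D-E (2): add — endpoints in different components.
E-F (4): skip — E and F already connected.
G-H (12): add — endpoints in different components.
The 3rd edge added is D-E.

D-E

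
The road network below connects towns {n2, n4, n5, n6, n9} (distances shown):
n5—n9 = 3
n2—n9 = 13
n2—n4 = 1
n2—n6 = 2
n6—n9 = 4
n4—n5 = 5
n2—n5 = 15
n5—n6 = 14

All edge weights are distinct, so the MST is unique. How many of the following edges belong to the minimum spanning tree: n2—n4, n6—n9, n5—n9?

Kruskal: consider edges lightest-first.
n2—n4 (1): add. Components now {n9} {n6} {n2,n4} {n5}
n2—n6 (2): add. Components now {n9} {n2,n4,n6} {n5}
n5—n9 (3): add. Components now {n5,n9} {n2,n4,n6}
n6—n9 (4): add. Components now {n2,n4,n5,n6,n9}
MST edge set: {n2—n4, n2—n6, n5—n9, n6—n9}.
Of the listed edges, {n2—n4, n6—n9, n5—n9} are in the MST → 3.

3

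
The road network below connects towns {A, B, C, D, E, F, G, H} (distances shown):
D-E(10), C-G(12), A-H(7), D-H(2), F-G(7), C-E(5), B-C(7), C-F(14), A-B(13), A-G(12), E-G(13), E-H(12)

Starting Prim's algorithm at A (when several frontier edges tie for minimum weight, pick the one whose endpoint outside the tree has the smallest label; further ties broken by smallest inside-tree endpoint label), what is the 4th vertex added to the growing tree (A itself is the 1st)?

E

Prim's algorithm from A:
Step 1: frontier [A-H 7, A-G 12, A-B 13] → take A-H (7); add H.
Step 2: frontier [A-G 12, A-B 13, D-H 2, E-H 12] → take D-H (2); add D.
Step 3: frontier [A-G 12, A-B 13, D-E 10, E-H 12] → take D-E (10); add E.
Step 4: frontier [A-G 12, A-B 13, C-E 5, E-G 13] → take C-E (5); add C.
Step 5: frontier [A-G 12, A-B 13, B-C 7, C-G 12, C-F 14, E-G 13] → take B-C (7); add B.
Step 6: frontier [A-G 12, C-G 12, C-F 14, E-G 13] → take A-G (12); add G.
Step 7: frontier [C-F 14, F-G 7] → take F-G (7); add F.
Vertex order: A, H, D, E, C, B, G, F. The 4th vertex is E.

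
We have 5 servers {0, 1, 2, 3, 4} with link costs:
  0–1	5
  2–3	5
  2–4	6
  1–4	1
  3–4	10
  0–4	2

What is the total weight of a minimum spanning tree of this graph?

Kruskal's algorithm — process edges by increasing weight (ties by edge label):
1–4 (1): add. Components now {0} {1,4} {2} {3}
0–4 (2): add. Components now {0,1,4} {2} {3}
0–1 (5): skip — 0 and 1 already connected.
2–3 (5): add. Components now {0,1,4} {2,3}
2–4 (6): add. Components now {0,1,2,3,4}
MST edges: 1–4, 0–4, 2–3, 2–4; total weight 1+2+5+6 = 14.

14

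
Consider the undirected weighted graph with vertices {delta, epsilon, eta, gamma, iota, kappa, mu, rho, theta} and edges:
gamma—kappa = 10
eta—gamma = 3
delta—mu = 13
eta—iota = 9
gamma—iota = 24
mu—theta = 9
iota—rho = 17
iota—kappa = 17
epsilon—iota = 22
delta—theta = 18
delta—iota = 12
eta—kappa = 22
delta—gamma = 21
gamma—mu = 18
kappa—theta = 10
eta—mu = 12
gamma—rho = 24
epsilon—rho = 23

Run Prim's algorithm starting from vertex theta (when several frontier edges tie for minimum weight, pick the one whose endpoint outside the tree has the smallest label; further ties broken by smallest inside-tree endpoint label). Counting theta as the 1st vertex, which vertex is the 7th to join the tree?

Prim, starting at theta.
Step 1: cheapest edge leaving the tree is mu—theta (9); add mu.
Step 2: cheapest edge leaving the tree is kappa—theta (10); add kappa.
Step 3: cheapest edge leaving the tree is gamma—kappa (10); add gamma.
Step 4: cheapest edge leaving the tree is eta—gamma (3); add eta.
Step 5: cheapest edge leaving the tree is eta—iota (9); add iota.
Step 6: cheapest edge leaving the tree is delta—iota (12); add delta.
Step 7: cheapest edge leaving the tree is iota—rho (17); add rho.
Step 8: cheapest edge leaving the tree is epsilon—iota (22); add epsilon.
Vertex order: theta, mu, kappa, gamma, eta, iota, delta, rho, epsilon. The 7th vertex is delta.

delta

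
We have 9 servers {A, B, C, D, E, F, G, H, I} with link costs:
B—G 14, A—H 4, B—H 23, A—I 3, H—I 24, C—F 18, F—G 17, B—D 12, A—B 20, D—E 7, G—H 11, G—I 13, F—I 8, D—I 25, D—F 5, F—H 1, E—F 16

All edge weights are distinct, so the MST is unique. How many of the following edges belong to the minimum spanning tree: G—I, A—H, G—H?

Kruskal's algorithm — process edges by increasing weight (ties by edge label):
F—H (1): add — endpoints in different components.
A—I (3): add — endpoints in different components.
A—H (4): add — endpoints in different components.
D—F (5): add — endpoints in different components.
D—E (7): add — endpoints in different components.
F—I (8): skip — F and I already connected.
G—H (11): add — endpoints in different components.
B—D (12): add — endpoints in different components.
G—I (13): skip — G and I already connected.
B—G (14): skip — B and G already connected.
E—F (16): skip — E and F already connected.
F—G (17): skip — F and G already connected.
C—F (18): add — endpoints in different components.
MST edge set: {F—H, A—I, A—H, D—F, D—E, G—H, B—D, C—F}.
Of the listed edges, {A—H, G—H} are in the MST → 2.

2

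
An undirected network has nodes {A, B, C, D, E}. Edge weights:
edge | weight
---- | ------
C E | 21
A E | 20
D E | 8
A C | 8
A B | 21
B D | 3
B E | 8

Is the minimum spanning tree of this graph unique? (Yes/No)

No

Kruskal: consider edges lightest-first.
B D (3): add. Components now {A} {B,D} {C} {E}
A C (8): add. Components now {A,C} {B,D} {E}
B E (8): add. Components now {A,C} {B,D,E}
D E (8): skip — D and E already connected.
A E (20): add. Components now {A,B,C,D,E}
Non-tree edge D E has weight 8, equal to the heaviest edge on its tree cycle — swapping gives another MST of the same weight. Not unique.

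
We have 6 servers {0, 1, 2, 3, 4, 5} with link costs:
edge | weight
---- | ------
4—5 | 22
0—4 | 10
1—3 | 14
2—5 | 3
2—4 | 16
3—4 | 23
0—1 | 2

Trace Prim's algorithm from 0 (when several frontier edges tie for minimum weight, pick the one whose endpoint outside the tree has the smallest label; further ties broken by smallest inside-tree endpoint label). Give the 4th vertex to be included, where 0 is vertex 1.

3

Prim, starting at 0.
Step 1: frontier [0—1 2, 0—4 10] → take 0—1 (2); add 1.
Step 2: frontier [0—4 10, 1—3 14] → take 0—4 (10); add 4.
Step 3: frontier [1—3 14, 2—4 16, 4—5 22, 3—4 23] → take 1—3 (14); add 3.
Step 4: frontier [2—4 16, 4—5 22] → take 2—4 (16); add 2.
Step 5: frontier [2—5 3, 4—5 22] → take 2—5 (3); add 5.
Vertex order: 0, 1, 4, 3, 2, 5. The 4th vertex is 3.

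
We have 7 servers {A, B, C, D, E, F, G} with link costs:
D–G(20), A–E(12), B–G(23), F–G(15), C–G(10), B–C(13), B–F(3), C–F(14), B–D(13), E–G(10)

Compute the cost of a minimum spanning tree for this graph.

61

Kruskal's algorithm — process edges by increasing weight (ties by edge label):
B–F (3): add — endpoints in different components.
C–G (10): add — endpoints in different components.
E–G (10): add — endpoints in different components.
A–E (12): add — endpoints in different components.
B–C (13): add — endpoints in different components.
B–D (13): add — endpoints in different components.
MST edges: B–F, C–G, E–G, A–E, B–C, B–D; total weight 3+10+10+12+13+13 = 61.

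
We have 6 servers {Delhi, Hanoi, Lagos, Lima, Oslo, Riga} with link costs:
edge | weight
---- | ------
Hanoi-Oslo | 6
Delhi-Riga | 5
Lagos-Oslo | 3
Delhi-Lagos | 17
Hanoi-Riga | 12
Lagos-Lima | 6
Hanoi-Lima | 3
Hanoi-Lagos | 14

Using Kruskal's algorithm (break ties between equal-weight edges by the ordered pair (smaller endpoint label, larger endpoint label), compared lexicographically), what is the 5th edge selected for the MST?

Hanoi-Riga

Sort edges by weight, then run Kruskal:
Hanoi-Lima (3): add. Components now {Delhi} {Oslo} {Hanoi,Lima} {Lagos} {Riga}
Lagos-Oslo (3): add. Components now {Delhi} {Lagos,Oslo} {Hanoi,Lima} {Riga}
Delhi-Riga (5): add. Components now {Delhi,Riga} {Lagos,Oslo} {Hanoi,Lima}
Hanoi-Oslo (6): add. Components now {Delhi,Riga} {Hanoi,Lagos,Lima,Oslo}
Lagos-Lima (6): skip — Lima and Lagos already connected.
Hanoi-Riga (12): add. Components now {Delhi,Hanoi,Lagos,Lima,Oslo,Riga}
The 5th edge added is Hanoi-Riga.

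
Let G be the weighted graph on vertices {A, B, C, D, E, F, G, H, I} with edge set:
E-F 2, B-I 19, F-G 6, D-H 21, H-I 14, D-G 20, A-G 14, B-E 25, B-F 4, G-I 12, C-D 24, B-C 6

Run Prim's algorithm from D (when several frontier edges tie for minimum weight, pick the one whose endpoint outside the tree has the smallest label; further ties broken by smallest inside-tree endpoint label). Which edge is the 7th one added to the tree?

A-G

Grow the tree from D using Prim:
Step 1: cheapest edge leaving the tree is D-G (20); add G.
Step 2: cheapest edge leaving the tree is F-G (6); add F.
Step 3: cheapest edge leaving the tree is E-F (2); add E.
Step 4: cheapest edge leaving the tree is B-F (4); add B.
Step 5: cheapest edge leaving the tree is B-C (6); add C.
Step 6: cheapest edge leaving the tree is G-I (12); add I.
Step 7: cheapest edge leaving the tree is A-G (14); add A.
Step 8: cheapest edge leaving the tree is H-I (14); add H.
The 7th edge added is A-G.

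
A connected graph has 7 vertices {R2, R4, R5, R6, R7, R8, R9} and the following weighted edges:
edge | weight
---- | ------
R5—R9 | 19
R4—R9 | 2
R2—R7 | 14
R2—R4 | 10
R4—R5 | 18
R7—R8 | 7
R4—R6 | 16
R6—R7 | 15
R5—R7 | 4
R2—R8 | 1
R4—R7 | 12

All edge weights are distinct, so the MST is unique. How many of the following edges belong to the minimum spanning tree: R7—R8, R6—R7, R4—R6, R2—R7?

Sort edges by weight, then run Kruskal:
R2—R8 (1): add — endpoints in different components.
R4—R9 (2): add — endpoints in different components.
R5—R7 (4): add — endpoints in different components.
R7—R8 (7): add — endpoints in different components.
R2—R4 (10): add — endpoints in different components.
R4—R7 (12): skip — R4 and R7 already connected.
R2—R7 (14): skip — R2 and R7 already connected.
R6—R7 (15): add — endpoints in different components.
MST edge set: {R2—R8, R4—R9, R5—R7, R7—R8, R2—R4, R6—R7}.
Of the listed edges, {R7—R8, R6—R7} are in the MST → 2.

2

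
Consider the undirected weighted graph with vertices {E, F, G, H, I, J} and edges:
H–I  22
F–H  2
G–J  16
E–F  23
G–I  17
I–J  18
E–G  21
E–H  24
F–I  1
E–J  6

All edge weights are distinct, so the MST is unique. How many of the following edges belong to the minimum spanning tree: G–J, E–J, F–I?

3

Sort edges by weight, then run Kruskal:
F–I (1): add — endpoints in different components.
F–H (2): add — endpoints in different components.
E–J (6): add — endpoints in different components.
G–J (16): add — endpoints in different components.
G–I (17): add — endpoints in different components.
MST edge set: {F–I, F–H, E–J, G–J, G–I}.
Of the listed edges, {G–J, E–J, F–I} are in the MST → 3.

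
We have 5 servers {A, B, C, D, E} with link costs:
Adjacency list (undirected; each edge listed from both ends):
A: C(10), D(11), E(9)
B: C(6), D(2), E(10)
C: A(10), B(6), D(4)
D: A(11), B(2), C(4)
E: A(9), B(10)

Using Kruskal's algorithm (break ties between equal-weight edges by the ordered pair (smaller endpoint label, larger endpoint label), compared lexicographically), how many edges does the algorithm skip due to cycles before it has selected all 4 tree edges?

Sort edges by weight, then run Kruskal:
B—D (2): add — endpoints in different components.
C—D (4): add — endpoints in different components.
B—C (6): skip — B and C already connected.
A—E (9): add — endpoints in different components.
A—C (10): add — endpoints in different components.
Edges rejected before the tree was complete: 1.

1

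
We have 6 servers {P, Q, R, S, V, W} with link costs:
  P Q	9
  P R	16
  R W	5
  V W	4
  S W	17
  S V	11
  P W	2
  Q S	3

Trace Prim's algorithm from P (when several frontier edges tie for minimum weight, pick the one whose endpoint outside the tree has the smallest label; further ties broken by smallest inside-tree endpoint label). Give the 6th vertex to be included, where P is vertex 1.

S

Prim, starting at P.
Step 1: cheapest edge leaving the tree is P W (2); add W.
Step 2: cheapest edge leaving the tree is V W (4); add V.
Step 3: cheapest edge leaving the tree is R W (5); add R.
Step 4: cheapest edge leaving the tree is P Q (9); add Q.
Step 5: cheapest edge leaving the tree is Q S (3); add S.
Vertex order: P, W, V, R, Q, S. The 6th vertex is S.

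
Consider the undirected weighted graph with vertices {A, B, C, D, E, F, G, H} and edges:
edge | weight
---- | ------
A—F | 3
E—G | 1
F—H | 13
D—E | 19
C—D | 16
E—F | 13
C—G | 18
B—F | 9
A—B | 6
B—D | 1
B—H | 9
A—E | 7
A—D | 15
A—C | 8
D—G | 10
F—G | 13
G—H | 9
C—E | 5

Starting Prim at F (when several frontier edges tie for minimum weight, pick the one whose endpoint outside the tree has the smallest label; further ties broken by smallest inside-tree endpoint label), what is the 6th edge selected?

Grow the tree from F using Prim:
Step 1: cheapest edge leaving the tree is A—F (3); add A.
Step 2: cheapest edge leaving the tree is A—B (6); add B.
Step 3: cheapest edge leaving the tree is B—D (1); add D.
Step 4: cheapest edge leaving the tree is A—E (7); add E.
Step 5: cheapest edge leaving the tree is E—G (1); add G.
Step 6: cheapest edge leaving the tree is C—E (5); add C.
Step 7: cheapest edge leaving the tree is B—H (9); add H.
The 6th edge added is C—E.

C-E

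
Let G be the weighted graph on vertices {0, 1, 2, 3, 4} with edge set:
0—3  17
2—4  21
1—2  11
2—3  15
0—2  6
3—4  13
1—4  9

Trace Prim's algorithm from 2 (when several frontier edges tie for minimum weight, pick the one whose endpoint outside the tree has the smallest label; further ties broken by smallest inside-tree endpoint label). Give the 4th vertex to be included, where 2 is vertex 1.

Grow the tree from 2 using Prim:
Step 1: cheapest edge leaving the tree is 0—2 (6); add 0.
Step 2: cheapest edge leaving the tree is 1—2 (11); add 1.
Step 3: cheapest edge leaving the tree is 1—4 (9); add 4.
Step 4: cheapest edge leaving the tree is 3—4 (13); add 3.
Vertex order: 2, 0, 1, 4, 3. The 4th vertex is 4.

4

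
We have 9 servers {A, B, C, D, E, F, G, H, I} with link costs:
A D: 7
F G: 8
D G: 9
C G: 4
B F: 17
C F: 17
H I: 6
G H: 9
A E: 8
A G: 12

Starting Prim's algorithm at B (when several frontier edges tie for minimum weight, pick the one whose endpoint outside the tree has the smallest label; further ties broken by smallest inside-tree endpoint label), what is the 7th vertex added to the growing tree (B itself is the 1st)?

E

Prim's algorithm from B:
Step 1: cheapest edge leaving the tree is B F (17); add F.
Step 2: cheapest edge leaving the tree is F G (8); add G.
Step 3: cheapest edge leaving the tree is C G (4); add C.
Step 4: cheapest edge leaving the tree is D G (9); add D.
Step 5: cheapest edge leaving the tree is A D (7); add A.
Step 6: cheapest edge leaving the tree is A E (8); add E.
Step 7: cheapest edge leaving the tree is G H (9); add H.
Step 8: cheapest edge leaving the tree is H I (6); add I.
Vertex order: B, F, G, C, D, A, E, H, I. The 7th vertex is E.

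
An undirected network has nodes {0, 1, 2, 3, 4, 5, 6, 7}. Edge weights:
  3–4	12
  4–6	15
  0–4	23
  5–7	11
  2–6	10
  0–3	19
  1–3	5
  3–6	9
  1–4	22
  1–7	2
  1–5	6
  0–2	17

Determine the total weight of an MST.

Prim, starting at 1.
Step 1: cheapest edge leaving the tree is 1–7 (2); add 7.
Step 2: cheapest edge leaving the tree is 1–3 (5); add 3.
Step 3: cheapest edge leaving the tree is 1–5 (6); add 5.
Step 4: cheapest edge leaving the tree is 3–6 (9); add 6.
Step 5: cheapest edge leaving the tree is 2–6 (10); add 2.
Step 6: cheapest edge leaving the tree is 3–4 (12); add 4.
Step 7: cheapest edge leaving the tree is 0–2 (17); add 0.
MST edges: 1–7, 1–3, 1–5, 3–6, 2–6, 3–4, 0–2; total weight 2+5+6+9+10+12+17 = 61.

61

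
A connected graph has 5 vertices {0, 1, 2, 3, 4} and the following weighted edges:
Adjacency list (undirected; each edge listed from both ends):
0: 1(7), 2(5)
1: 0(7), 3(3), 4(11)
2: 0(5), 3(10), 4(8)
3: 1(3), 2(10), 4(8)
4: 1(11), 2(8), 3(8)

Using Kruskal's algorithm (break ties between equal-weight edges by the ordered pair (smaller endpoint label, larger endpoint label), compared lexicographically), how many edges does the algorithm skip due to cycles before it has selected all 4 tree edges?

Kruskal: consider edges lightest-first.
1—3 (3): add. Components now {0} {1,3} {2} {4}
0—2 (5): add. Components now {0,2} {1,3} {4}
0—1 (7): add. Components now {0,1,2,3} {4}
2—4 (8): add. Components now {0,1,2,3,4}
Edges rejected before the tree was complete: 0.

0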